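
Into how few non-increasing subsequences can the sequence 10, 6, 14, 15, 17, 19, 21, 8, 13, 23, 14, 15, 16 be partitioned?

7

Place each on the leftmost legal pile:
10 → new pile 1 (tops now [10])
6 → pile 1 (tops now [6])
14 → new pile 2 (tops now [6, 14])
15 → new pile 3 (tops now [6, 14, 15])
17 → new pile 4 (tops now [6, 14, 15, 17])
19 → new pile 5 (tops now [6, 14, 15, 17, 19])
21 → new pile 6 (tops now [6, 14, 15, 17, 19, 21])
8 → pile 2 (tops now [6, 8, 15, 17, 19, 21])
13 → pile 3 (tops now [6, 8, 13, 17, 19, 21])
23 → new pile 7 (tops now [6, 8, 13, 17, 19, 21, 23])
14 → pile 4 (tops now [6, 8, 13, 14, 19, 21, 23])
15 → pile 5 (tops now [6, 8, 13, 14, 15, 21, 23])
16 → pile 6 (tops now [6, 8, 13, 14, 15, 16, 23])
Seven piles.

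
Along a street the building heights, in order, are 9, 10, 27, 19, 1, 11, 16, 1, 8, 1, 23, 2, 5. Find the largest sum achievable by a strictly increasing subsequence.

69

Let S[i] be the best sum of a strictly increasing subsequence ending at i:
i:      1  2  3  4  5  6  7  8  9 10 11 12 13
a[i]:   9 10 27 19  1 11 16  1  8  1 23  2  5
S:      9 19 46 38  1 30 46  1  9  1 69  3  8
Maximum is 69 (e.g. 9 + 10 + 11 + 16 + 23).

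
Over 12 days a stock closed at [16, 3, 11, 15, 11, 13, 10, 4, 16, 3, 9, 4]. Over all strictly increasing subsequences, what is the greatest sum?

45

Let S[i] be the best sum of a strictly increasing subsequence ending at i:
i:      1  2  3  4  5  6  7  8  9 10 11 12
a[i]:  16  3 11 15 11 13 10  4 16  3  9  4
S:     16  3 14 29 14 27 13  7 45  3 16  7
Maximum is 45 (e.g. 3 + 11 + 15 + 16).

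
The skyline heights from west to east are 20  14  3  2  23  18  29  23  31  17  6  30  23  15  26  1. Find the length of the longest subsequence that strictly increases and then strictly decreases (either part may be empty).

8

inc[i] = longest strictly increasing subsequence ending at i; dec[i] = longest strictly decreasing subsequence starting at i:
i:      1  2  3  4  5  6  7  8  9 10 11 12 13 14 15 16
a[i]:  20 14  3  2 23 18 29 23 31 17  6 30 23 15 26  1
inc:    1  1  1  1  2  2  3  3  4  2  2  4  3  3  4  1
dec:    5  4  3  2  5  4  5  4  5  3  2  4  3  2  2  1
Best peak at i=9 (value 31): inc=4, dec=5, length 4+5−1 = 8.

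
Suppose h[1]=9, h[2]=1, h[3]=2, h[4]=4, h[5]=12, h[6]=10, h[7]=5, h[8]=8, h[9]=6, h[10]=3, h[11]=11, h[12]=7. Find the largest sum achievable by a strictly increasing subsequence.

Let S[i] be the best sum of a strictly increasing subsequence ending at i:
i:      1  2  3  4  5  6  7  8  9 10 11 12
h[i]:   9  1  2  4 12 10  5  8  6  3 11  7
S:      9  1  3  7 21 19 12 20 18  6 31 25
Maximum is 31 (e.g. 1 + 2 + 4 + 5 + 8 + 11).

31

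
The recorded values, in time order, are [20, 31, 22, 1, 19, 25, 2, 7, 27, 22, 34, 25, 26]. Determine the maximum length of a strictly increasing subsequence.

6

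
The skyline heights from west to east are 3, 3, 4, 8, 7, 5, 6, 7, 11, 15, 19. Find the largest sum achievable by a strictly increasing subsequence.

70

Let S[i] be the best sum of a strictly increasing subsequence ending at i:
i:      1  2  3  4  5  6  7  8  9 10 11
a[i]:   3  3  4  8  7  5  6  7 11 15 19
S:      3  3  7 15 14 12 18 25 36 51 70
Maximum is 70 (e.g. 3 + 4 + 5 + 6 + 7 + 11 + 15 + 19).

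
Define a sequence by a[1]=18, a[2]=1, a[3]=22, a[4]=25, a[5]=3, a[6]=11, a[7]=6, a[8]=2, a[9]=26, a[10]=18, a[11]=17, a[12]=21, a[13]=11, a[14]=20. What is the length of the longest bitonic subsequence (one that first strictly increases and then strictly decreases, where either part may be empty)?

inc[i] = longest strictly increasing subsequence ending at i; dec[i] = longest strictly decreasing subsequence starting at i:
i:      1  2  3  4  5  6  7  8  9 10 11 12 13 14
a[i]:  18  1 22 25  3 11  6  2 26 18 17 21 11 20
inc:    1  1  2  3  2  3  3  2  4  4  4  5  4  5
dec:    4  1  4  4  2  3  2  1  4  3  2  2  1  1
Best peak at i=9 (value 26): inc=4, dec=4, length 4+4−1 = 7.

7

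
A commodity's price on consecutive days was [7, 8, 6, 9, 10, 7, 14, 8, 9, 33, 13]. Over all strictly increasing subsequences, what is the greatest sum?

81

Let S[i] be the best sum of a strictly increasing subsequence ending at i:
i:      1  2  3  4  5  6  7  8  9 10 11
a[i]:   7  8  6  9 10  7 14  8  9 33 13
S:      7 15  6 24 34 13 48 21 30 81 47
Maximum is 81 (e.g. 7 + 8 + 9 + 10 + 14 + 33).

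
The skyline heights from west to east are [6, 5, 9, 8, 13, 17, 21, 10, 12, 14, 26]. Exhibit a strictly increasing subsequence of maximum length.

Patience tails give the LIS length; then backtrack through the dp parents:
6 → extends → [6]
5 → replaces 6 → [5]
9 → extends → [5, 9]
8 → replaces 9 → [5, 8]
13 → extends → [5, 8, 13]
17 → extends → [5, 8, 13, 17]
21 → extends → [5, 8, 13, 17, 21]
10 → replaces 13 → [5, 8, 10, 17, 21]
12 → replaces 17 → [5, 8, 10, 12, 21]
14 → replaces 21 → [5, 8, 10, 12, 14]
26 → extends → [5, 8, 10, 12, 14, 26]
Length 6; one witness is 6, 9, 13, 17, 21, 26.

6, 9, 13, 17, 21, 26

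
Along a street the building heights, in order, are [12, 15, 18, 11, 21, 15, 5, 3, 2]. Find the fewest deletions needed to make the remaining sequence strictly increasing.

5

Fewest deletions = n − (longest strictly increasing subsequence).
Patience tails:
12 → extends → [12]
15 → extends → [12, 15]
18 → extends → [12, 15, 18]
11 → replaces 12 → [11, 15, 18]
21 → extends → [11, 15, 18, 21]
15 → already a tail → [11, 15, 18, 21]
5 → replaces 11 → [5, 15, 18, 21]
3 → replaces 5 → [3, 15, 18, 21]
2 → replaces 3 → [2, 15, 18, 21]
Longest strictly increasing subsequence has length 4, so deletions = 9 − 4 = 5.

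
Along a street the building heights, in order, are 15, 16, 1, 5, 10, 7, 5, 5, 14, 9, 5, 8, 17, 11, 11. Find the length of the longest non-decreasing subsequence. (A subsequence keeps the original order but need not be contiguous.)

8

Track the smallest tail for each achievable length (allowing ties):
15 → extends → [15]
16 → extends → [15, 16]
1 → replaces 15 → [1, 16]
5 → replaces 16 → [1, 5]
10 → extends → [1, 5, 10]
7 → replaces 10 → [1, 5, 7]
5 → replaces 7 → [1, 5, 5]
5 → extends → [1, 5, 5, 5]
14 → extends → [1, 5, 5, 5, 14]
9 → replaces 14 → [1, 5, 5, 5, 9]
5 → replaces 9 → [1, 5, 5, 5, 5]
8 → extends → [1, 5, 5, 5, 5, 8]
17 → extends → [1, 5, 5, 5, 5, 8, 17]
11 → replaces 17 → [1, 5, 5, 5, 5, 8, 11]
11 → extends → [1, 5, 5, 5, 5, 8, 11, 11]
Eight tails, so the longest non-decreasing subsequence has length 8 (e.g. 1, 5, 5, 5, 5, 8, 11, 11).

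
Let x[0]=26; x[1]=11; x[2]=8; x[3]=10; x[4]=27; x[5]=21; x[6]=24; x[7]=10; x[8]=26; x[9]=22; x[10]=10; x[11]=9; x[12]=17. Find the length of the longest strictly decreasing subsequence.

Let dp[i] be the longest strictly decreasing subsequence ending at i:
i:      0  1  2  3  4  5  6  7  8  9 10 11 12
x[i]:  26 11  8 10 27 21 24 10 26 22 10  9 17
dp:     1  2  3  3  1  2  2  3  2  3  4  5  4
Maximum is 5.

5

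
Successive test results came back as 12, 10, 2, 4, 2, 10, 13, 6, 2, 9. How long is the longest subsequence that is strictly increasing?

Let dp[i] be the length of the longest such subsequence ending at index i:
i:      1  2  3  4  5  6  7  8  9 10
a[i]:  12 10  2  4  2 10 13  6  2  9
dp:     1  1  1  2  1  3  4  3  1  4
Maximum dp value is 4.

4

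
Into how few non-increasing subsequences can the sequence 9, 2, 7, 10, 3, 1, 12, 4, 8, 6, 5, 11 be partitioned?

Place each on the leftmost legal pile:
9 → new pile 1 (tops now [9])
2 → pile 1 (tops now [2])
7 → new pile 2 (tops now [2, 7])
10 → new pile 3 (tops now [2, 7, 10])
3 → pile 2 (tops now [2, 3, 10])
1 → pile 1 (tops now [1, 3, 10])
12 → new pile 4 (tops now [1, 3, 10, 12])
4 → pile 3 (tops now [1, 3, 4, 12])
8 → pile 4 (tops now [1, 3, 4, 8])
6 → pile 4 (tops now [1, 3, 4, 6])
5 → pile 4 (tops now [1, 3, 4, 5])
11 → new pile 5 (tops now [1, 3, 4, 5, 11])
Five piles.

5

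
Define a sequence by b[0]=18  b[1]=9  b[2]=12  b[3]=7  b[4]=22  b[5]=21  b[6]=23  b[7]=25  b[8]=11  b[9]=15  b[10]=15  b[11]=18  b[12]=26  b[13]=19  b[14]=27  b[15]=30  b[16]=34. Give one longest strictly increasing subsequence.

9, 12, 22, 23, 25, 26, 27, 30, 34

Patience tails give the LIS length; then backtrack through the dp parents:
18 → extends → [18]
9 → replaces 18 → [9]
12 → extends → [9, 12]
7 → replaces 9 → [7, 12]
22 → extends → [7, 12, 22]
21 → replaces 22 → [7, 12, 21]
23 → extends → [7, 12, 21, 23]
25 → extends → [7, 12, 21, 23, 25]
11 → replaces 12 → [7, 11, 21, 23, 25]
15 → replaces 21 → [7, 11, 15, 23, 25]
15 → already a tail → [7, 11, 15, 23, 25]
18 → replaces 23 → [7, 11, 15, 18, 25]
26 → extends → [7, 11, 15, 18, 25, 26]
19 → replaces 25 → [7, 11, 15, 18, 19, 26]
27 → extends → [7, 11, 15, 18, 19, 26, 27]
30 → extends → [7, 11, 15, 18, 19, 26, 27, 30]
34 → extends → [7, 11, 15, 18, 19, 26, 27, 30, 34]
Length 9; one witness is 9, 12, 22, 23, 25, 26, 27, 30, 34.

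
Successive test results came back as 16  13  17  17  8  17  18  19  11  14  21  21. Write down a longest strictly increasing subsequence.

16, 17, 18, 19, 21

Patience tails give the LIS length; then backtrack through the dp parents:
16 → extends → [16]
13 → replaces 16 → [13]
17 → extends → [13, 17]
17 → already a tail → [13, 17]
8 → replaces 13 → [8, 17]
17 → already a tail → [8, 17]
18 → extends → [8, 17, 18]
19 → extends → [8, 17, 18, 19]
11 → replaces 17 → [8, 11, 18, 19]
14 → replaces 18 → [8, 11, 14, 19]
21 → extends → [8, 11, 14, 19, 21]
21 → already a tail → [8, 11, 14, 19, 21]
Length 5; one witness is 16, 17, 18, 19, 21.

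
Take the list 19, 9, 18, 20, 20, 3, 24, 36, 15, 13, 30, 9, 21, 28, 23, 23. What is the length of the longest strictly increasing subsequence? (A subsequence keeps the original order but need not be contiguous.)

5

Let dp[i] be the length of the longest such subsequence ending at index i:
i:      1  2  3  4  5  6  7  8  9 10 11 12 13 14 15 16
a[i]:  19  9 18 20 20  3 24 36 15 13 30  9 21 28 23 23
dp:     1  1  2  3  3  1  4  5  2  2  5  2  4  5  5  5
Maximum dp value is 5.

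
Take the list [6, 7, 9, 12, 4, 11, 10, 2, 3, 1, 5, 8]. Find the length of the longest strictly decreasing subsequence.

5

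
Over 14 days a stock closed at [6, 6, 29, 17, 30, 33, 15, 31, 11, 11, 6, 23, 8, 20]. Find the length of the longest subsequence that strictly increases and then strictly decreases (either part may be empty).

inc[i] = longest strictly increasing subsequence ending at i; dec[i] = longest strictly decreasing subsequence starting at i:
i:      1  2  3  4  5  6  7  8  9 10 11 12 13 14
a[i]:   6  6 29 17 30 33 15 31 11 11  6 23  8 20
inc:    1  1  2  2  3  4  2  4  2  2  1  3  2  3
dec:    1  1  5  4  4  4  3  3  2  2  1  2  1  1
Best peak at i=6 (value 33): inc=4, dec=4, length 4+4−1 = 7.

7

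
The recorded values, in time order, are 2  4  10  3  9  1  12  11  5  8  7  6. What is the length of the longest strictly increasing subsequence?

4

Let dp[i] be the length of the longest such subsequence ending at index i:
i:      1  2  3  4  5  6  7  8  9 10 11 12
a[i]:   2  4 10  3  9  1 12 11  5  8  7  6
dp:     1  2  3  2  3  1  4  4  3  4  4  4
Maximum dp value is 4.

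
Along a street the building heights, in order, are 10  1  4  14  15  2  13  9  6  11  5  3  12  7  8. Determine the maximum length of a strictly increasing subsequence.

Let dp[i] be the length of the longest such subsequence ending at index i:
i:      1  2  3  4  5  6  7  8  9 10 11 12 13 14 15
a[i]:  10  1  4 14 15  2 13  9  6 11  5  3 12  7  8
dp:     1  1  2  3  4  2  3  3  3  4  3  3  5  4  5
Maximum dp value is 5.

5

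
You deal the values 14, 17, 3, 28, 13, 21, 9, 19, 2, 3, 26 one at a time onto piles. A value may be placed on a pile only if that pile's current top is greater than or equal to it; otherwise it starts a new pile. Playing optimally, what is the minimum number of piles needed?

4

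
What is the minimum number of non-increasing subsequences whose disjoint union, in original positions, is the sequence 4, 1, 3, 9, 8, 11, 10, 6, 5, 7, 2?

4

Place each on the leftmost legal pile:
4 → new pile 1 (tops now [4])
1 → pile 1 (tops now [1])
3 → new pile 2 (tops now [1, 3])
9 → new pile 3 (tops now [1, 3, 9])
8 → pile 3 (tops now [1, 3, 8])
11 → new pile 4 (tops now [1, 3, 8, 11])
10 → pile 4 (tops now [1, 3, 8, 10])
6 → pile 3 (tops now [1, 3, 6, 10])
5 → pile 3 (tops now [1, 3, 5, 10])
7 → pile 4 (tops now [1, 3, 5, 7])
2 → pile 2 (tops now [1, 2, 5, 7])
Four piles.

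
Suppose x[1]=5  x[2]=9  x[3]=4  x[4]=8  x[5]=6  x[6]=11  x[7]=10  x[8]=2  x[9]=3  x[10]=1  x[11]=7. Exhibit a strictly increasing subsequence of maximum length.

5, 9, 11

Patience tails give the LIS length; then backtrack through the dp parents:
5 → extends → [5]
9 → extends → [5, 9]
4 → replaces 5 → [4, 9]
8 → replaces 9 → [4, 8]
6 → replaces 8 → [4, 6]
11 → extends → [4, 6, 11]
10 → replaces 11 → [4, 6, 10]
2 → replaces 4 → [2, 6, 10]
3 → replaces 6 → [2, 3, 10]
1 → replaces 2 → [1, 3, 10]
7 → replaces 10 → [1, 3, 7]
Length 3; one witness is 5, 9, 11.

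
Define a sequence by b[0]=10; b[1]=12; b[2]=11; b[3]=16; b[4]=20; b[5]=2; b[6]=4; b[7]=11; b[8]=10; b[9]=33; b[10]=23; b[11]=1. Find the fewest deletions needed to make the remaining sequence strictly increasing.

7

Fewest deletions = n − (longest strictly increasing subsequence).
i:      0  1  2  3  4  5  6  7  8  9 10 11
b[i]:  10 12 11 16 20  2  4 11 10 33 23  1
dp:     1  2  2  3  4  1  2  3  3  5  5  1
max dp = 5, so deletions = 12 − 5 = 7.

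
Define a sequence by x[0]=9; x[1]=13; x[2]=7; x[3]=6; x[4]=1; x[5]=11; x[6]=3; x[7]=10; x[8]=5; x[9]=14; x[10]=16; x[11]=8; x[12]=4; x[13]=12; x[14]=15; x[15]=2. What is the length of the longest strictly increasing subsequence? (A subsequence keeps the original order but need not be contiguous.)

Let dp[i] be the length of the longest such subsequence ending at index i:
i:      0  1  2  3  4  5  6  7  8  9 10 11 12 13 14 15
x[i]:   9 13  7  6  1 11  3 10  5 14 16  8  4 12 15  2
dp:     1  2  1  1  1  2  2  3  3  4  5  4  3  5  6  2
Maximum dp value is 6.

6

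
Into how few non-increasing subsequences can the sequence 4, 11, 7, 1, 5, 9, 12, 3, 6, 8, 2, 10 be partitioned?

The minimum number of non-increasing subsequences covering a sequence equals the length of its longest strictly increasing subsequence.
LIS length is 5 (e.g. 4, 5, 6, 8, 10), so 5 piles are needed.

5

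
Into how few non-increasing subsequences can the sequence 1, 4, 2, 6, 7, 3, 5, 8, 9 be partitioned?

6

The minimum number of non-increasing subsequences covering a sequence equals the length of its longest strictly increasing subsequence.
LIS length is 6 (e.g. 1, 4, 6, 7, 8, 9), so 6 piles are needed.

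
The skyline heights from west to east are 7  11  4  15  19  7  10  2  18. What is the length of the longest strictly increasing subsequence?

Track the smallest tail for each achievable length (strict):
7 → extends → [7]
11 → extends → [7, 11]
4 → replaces 7 → [4, 11]
15 → extends → [4, 11, 15]
19 → extends → [4, 11, 15, 19]
7 → replaces 11 → [4, 7, 15, 19]
10 → replaces 15 → [4, 7, 10, 19]
2 → replaces 4 → [2, 7, 10, 19]
18 → replaces 19 → [2, 7, 10, 18]
Four tails, so the longest strictly increasing subsequence has length 4 (e.g. 7, 11, 15, 19).

4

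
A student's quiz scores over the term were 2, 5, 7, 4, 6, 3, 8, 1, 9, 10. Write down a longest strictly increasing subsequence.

2, 5, 7, 8, 9, 10

Patience tails give the LIS length; then backtrack through the dp parents:
2 → extends → [2]
5 → extends → [2, 5]
7 → extends → [2, 5, 7]
4 → replaces 5 → [2, 4, 7]
6 → replaces 7 → [2, 4, 6]
3 → replaces 4 → [2, 3, 6]
8 → extends → [2, 3, 6, 8]
1 → replaces 2 → [1, 3, 6, 8]
9 → extends → [1, 3, 6, 8, 9]
10 → extends → [1, 3, 6, 8, 9, 10]
Length 6; one witness is 2, 5, 7, 8, 9, 10.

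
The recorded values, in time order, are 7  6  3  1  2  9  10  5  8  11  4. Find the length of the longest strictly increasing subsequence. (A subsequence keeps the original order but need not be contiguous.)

Let dp[i] be the length of the longest such subsequence ending at index i:
i:      1  2  3  4  5  6  7  8  9 10 11
a[i]:   7  6  3  1  2  9 10  5  8 11  4
dp:     1  1  1  1  2  3  4  3  4  5  3
Maximum dp value is 5.

5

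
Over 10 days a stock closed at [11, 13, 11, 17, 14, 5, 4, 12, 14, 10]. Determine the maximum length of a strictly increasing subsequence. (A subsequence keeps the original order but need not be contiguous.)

Track the smallest tail for each achievable length (strict):
11 → extends → [11]
13 → extends → [11, 13]
11 → already a tail → [11, 13]
17 → extends → [11, 13, 17]
14 → replaces 17 → [11, 13, 14]
5 → replaces 11 → [5, 13, 14]
4 → replaces 5 → [4, 13, 14]
12 → replaces 13 → [4, 12, 14]
14 → already a tail → [4, 12, 14]
10 → replaces 12 → [4, 10, 14]
Three tails, so the longest strictly increasing subsequence has length 3 (e.g. 11, 13, 17).

3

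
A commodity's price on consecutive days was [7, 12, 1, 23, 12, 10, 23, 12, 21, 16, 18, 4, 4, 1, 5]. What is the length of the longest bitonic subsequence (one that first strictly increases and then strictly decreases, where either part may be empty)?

7

inc[i] = longest strictly increasing subsequence ending at i; dec[i] = longest strictly decreasing subsequence starting at i:
i:      1  2  3  4  5  6  7  8  9 10 11 12 13 14 15
a[i]:   7 12  1 23 12 10 23 12 21 16 18  4  4  1  5
inc:    1  2  1  3  2  2  3  3  4  4  5  2  2  1  3
dec:    3  4  1  5  4  3  5  3  4  3  3  2  2  1  1
Best peak at i=4 (value 23): inc=3, dec=5, length 3+5−1 = 7.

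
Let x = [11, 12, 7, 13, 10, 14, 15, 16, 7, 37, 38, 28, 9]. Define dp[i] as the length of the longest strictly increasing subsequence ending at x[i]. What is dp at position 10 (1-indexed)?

7

dp[i] = 1 + max{dp[j] : j<i, x[j]<x[i]} (or 1 if no such j):
i:      1  2  3  4  5  6  7  8  9 10 11 12 13
x[i]:  11 12  7 13 10 14 15 16  7 37 38 28  9
dp:     1  2  1  3  2  4  5  6  1  7  8  7  2
At index 10 the value is 7.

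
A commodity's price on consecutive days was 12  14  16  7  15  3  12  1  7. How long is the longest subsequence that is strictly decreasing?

4

Negate each value so 'decreasing' becomes 'increasing', then run patience tails on the negated sequence:
-12 → extends → [-12]
-14 → replaces -12 → [-14]
-16 → replaces -14 → [-16]
-7 → extends → [-16, -7]
-15 → replaces -7 → [-16, -15]
-3 → extends → [-16, -15, -3]
-12 → replaces -3 → [-16, -15, -12]
-1 → extends → [-16, -15, -12, -1]
-7 → replaces -1 → [-16, -15, -12, -7]
Four tails, so the longest strictly decreasing subsequence of the original has length 4.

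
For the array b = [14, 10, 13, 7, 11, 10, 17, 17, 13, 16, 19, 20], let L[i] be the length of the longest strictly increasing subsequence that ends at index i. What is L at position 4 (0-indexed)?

2

dp[i] = 1 + max{dp[j] : j<i, b[j]<b[i]} (or 1 if no such j):
i:      0  1  2  3  4  5  6  7  8  9 10 11
b[i]:  14 10 13  7 11 10 17 17 13 16 19 20
dp:     1  1  2  1  2  2  3  3  3  4  5  6
At index 4 the value is 2.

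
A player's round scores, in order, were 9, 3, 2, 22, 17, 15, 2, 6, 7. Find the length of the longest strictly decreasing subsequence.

4

Negate each value so 'decreasing' becomes 'increasing', then run patience tails on the negated sequence:
-9 → extends → [-9]
-3 → extends → [-9, -3]
-2 → extends → [-9, -3, -2]
-22 → replaces -9 → [-22, -3, -2]
-17 → replaces -3 → [-22, -17, -2]
-15 → replaces -2 → [-22, -17, -15]
-2 → extends → [-22, -17, -15, -2]
-6 → replaces -2 → [-22, -17, -15, -6]
-7 → replaces -6 → [-22, -17, -15, -7]
Four tails, so the longest strictly decreasing subsequence of the original has length 4.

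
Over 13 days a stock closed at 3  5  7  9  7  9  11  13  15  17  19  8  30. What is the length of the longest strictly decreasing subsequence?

2

Let dp[i] be the longest strictly decreasing subsequence ending at i:
i:      1  2  3  4  5  6  7  8  9 10 11 12 13
a[i]:   3  5  7  9  7  9 11 13 15 17 19  8 30
dp:     1  1  1  1  2  1  1  1  1  1  1  2  1
Maximum is 2.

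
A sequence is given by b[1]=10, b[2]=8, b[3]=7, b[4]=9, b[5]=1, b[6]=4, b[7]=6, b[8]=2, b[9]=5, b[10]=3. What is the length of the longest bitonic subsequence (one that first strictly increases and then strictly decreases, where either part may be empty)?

6

inc[i] = longest strictly increasing subsequence ending at i; dec[i] = longest strictly decreasing subsequence starting at i:
i:      1  2  3  4  5  6  7  8  9 10
b[i]:  10  8  7  9  1  4  6  2  5  3
inc:    1  1  1  2  1  2  3  2  3  3
dec:    6  5  4  4  1  2  3  1  2  1
Best peak at i=1 (value 10): inc=1, dec=6, length 1+6−1 = 6.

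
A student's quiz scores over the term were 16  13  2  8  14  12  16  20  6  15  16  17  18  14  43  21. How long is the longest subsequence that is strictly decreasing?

4

Negate each value so 'decreasing' becomes 'increasing', then run patience tails on the negated sequence:
-16 → extends → [-16]
-13 → extends → [-16, -13]
-2 → extends → [-16, -13, -2]
-8 → replaces -2 → [-16, -13, -8]
-14 → replaces -13 → [-16, -14, -8]
-12 → replaces -8 → [-16, -14, -12]
-16 → already a tail → [-16, -14, -12]
-20 → replaces -16 → [-20, -14, -12]
-6 → extends → [-20, -14, -12, -6]
-15 → replaces -14 → [-20, -15, -12, -6]
-16 → replaces -15 → [-20, -16, -12, -6]
-17 → replaces -16 → [-20, -17, -12, -6]
-18 → replaces -17 → [-20, -18, -12, -6]
-14 → replaces -12 → [-20, -18, -14, -6]
-43 → replaces -20 → [-43, -18, -14, -6]
-21 → replaces -18 → [-43, -21, -14, -6]
Four tails, so the longest strictly decreasing subsequence of the original has length 4.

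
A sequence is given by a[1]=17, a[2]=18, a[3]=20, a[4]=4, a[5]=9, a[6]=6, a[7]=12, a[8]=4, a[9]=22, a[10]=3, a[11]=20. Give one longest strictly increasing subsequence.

17, 18, 20, 22

Patience tails give the LIS length; then backtrack through the dp parents:
17 → extends → [17]
18 → extends → [17, 18]
20 → extends → [17, 18, 20]
4 → replaces 17 → [4, 18, 20]
9 → replaces 18 → [4, 9, 20]
6 → replaces 9 → [4, 6, 20]
12 → replaces 20 → [4, 6, 12]
4 → already a tail → [4, 6, 12]
22 → extends → [4, 6, 12, 22]
3 → replaces 4 → [3, 6, 12, 22]
20 → replaces 22 → [3, 6, 12, 20]
Length 4; one witness is 17, 18, 20, 22.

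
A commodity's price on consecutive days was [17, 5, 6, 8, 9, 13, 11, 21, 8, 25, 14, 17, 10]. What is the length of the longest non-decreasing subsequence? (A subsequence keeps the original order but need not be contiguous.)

7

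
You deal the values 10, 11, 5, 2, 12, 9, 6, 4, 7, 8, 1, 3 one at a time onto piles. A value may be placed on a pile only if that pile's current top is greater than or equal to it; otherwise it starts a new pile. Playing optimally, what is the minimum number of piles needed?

4

Place each on the leftmost legal pile:
10 → new pile 1 (tops now [10])
11 → new pile 2 (tops now [10, 11])
5 → pile 1 (tops now [5, 11])
2 → pile 1 (tops now [2, 11])
12 → new pile 3 (tops now [2, 11, 12])
9 → pile 2 (tops now [2, 9, 12])
6 → pile 2 (tops now [2, 6, 12])
4 → pile 2 (tops now [2, 4, 12])
7 → pile 3 (tops now [2, 4, 7])
8 → new pile 4 (tops now [2, 4, 7, 8])
1 → pile 1 (tops now [1, 4, 7, 8])
3 → pile 2 (tops now [1, 3, 7, 8])
Four piles.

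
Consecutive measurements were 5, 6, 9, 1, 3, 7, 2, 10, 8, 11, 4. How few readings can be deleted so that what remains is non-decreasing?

Fewest deletions = n − (longest non-decreasing subsequence).
Patience tails:
5 → extends → [5]
6 → extends → [5, 6]
9 → extends → [5, 6, 9]
1 → replaces 5 → [1, 6, 9]
3 → replaces 6 → [1, 3, 9]
7 → replaces 9 → [1, 3, 7]
2 → replaces 3 → [1, 2, 7]
10 → extends → [1, 2, 7, 10]
8 → replaces 10 → [1, 2, 7, 8]
11 → extends → [1, 2, 7, 8, 11]
4 → replaces 7 → [1, 2, 4, 8, 11]
Longest non-decreasing subsequence has length 5, so deletions = 11 − 5 = 6.

6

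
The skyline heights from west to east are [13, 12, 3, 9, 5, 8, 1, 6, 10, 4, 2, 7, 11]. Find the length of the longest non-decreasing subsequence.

5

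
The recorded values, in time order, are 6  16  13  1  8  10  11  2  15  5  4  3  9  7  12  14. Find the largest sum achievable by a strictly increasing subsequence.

Let S[i] be the best sum of a strictly increasing subsequence ending at i:
i:      1  2  3  4  5  6  7  8  9 10 11 12 13 14 15 16
a[i]:   6 16 13  1  8 10 11  2 15  5  4  3  9  7 12 14
S:      6 22 19  1 14 24 35  3 50  8  7  6 23 15 47 61
Maximum is 61 (e.g. 6 + 8 + 10 + 11 + 12 + 14).

61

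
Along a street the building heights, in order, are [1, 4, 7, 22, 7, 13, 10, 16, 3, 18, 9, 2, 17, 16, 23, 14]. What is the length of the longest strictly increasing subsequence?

7

Let dp[i] be the length of the longest such subsequence ending at index i:
i:      1  2  3  4  5  6  7  8  9 10 11 12 13 14 15 16
a[i]:   1  4  7 22  7 13 10 16  3 18  9  2 17 16 23 14
dp:     1  2  3  4  3  4  4  5  2  6  4  2  6  5  7  5
Maximum dp value is 7.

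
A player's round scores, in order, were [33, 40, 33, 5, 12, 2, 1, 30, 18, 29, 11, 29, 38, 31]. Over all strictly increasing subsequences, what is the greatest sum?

102

Let S[i] be the best sum of a strictly increasing subsequence ending at i:
i:       1   2   3   4   5   6   7   8   9  10  11  12  13  14
a[i]:   33  40  33   5  12   2   1  30  18  29  11  29  38  31
S:      33  73  33   5  17   2   1  47  35  64  16  64 102  95
Maximum is 102 (e.g. 5 + 12 + 18 + 29 + 38).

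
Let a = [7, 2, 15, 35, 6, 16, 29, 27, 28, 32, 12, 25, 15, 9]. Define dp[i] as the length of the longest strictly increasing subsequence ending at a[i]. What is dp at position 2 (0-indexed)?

2

dp[i] = 1 + max{dp[j] : j<i, a[j]<a[i]} (or 1 if no such j):
i:      0  1  2  3  4  5  6  7  8  9 10 11 12 13
a[i]:   7  2 15 35  6 16 29 27 28 32 12 25 15  9
dp:     1  1  2  3  2  3  4  4  5  6  3  4  4  3
At index 2 the value is 2.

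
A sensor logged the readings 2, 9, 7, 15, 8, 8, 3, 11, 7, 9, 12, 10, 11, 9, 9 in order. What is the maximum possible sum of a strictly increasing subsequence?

Let S[i] be the best sum of a strictly increasing subsequence ending at i:
i:      1  2  3  4  5  6  7  8  9 10 11 12 13 14 15
a[i]:   2  9  7 15  8  8  3 11  7  9 12 10 11  9  9
S:      2 11  9 26 17 17  5 28 12 26 40 36 47 26 26
Maximum is 47 (e.g. 2 + 7 + 8 + 9 + 10 + 11).

47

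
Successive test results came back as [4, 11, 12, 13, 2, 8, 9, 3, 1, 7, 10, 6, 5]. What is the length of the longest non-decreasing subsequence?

Track the smallest tail for each achievable length (allowing ties):
4 → extends → [4]
11 → extends → [4, 11]
12 → extends → [4, 11, 12]
13 → extends → [4, 11, 12, 13]
2 → replaces 4 → [2, 11, 12, 13]
8 → replaces 11 → [2, 8, 12, 13]
9 → replaces 12 → [2, 8, 9, 13]
3 → replaces 8 → [2, 3, 9, 13]
1 → replaces 2 → [1, 3, 9, 13]
7 → replaces 9 → [1, 3, 7, 13]
10 → replaces 13 → [1, 3, 7, 10]
6 → replaces 7 → [1, 3, 6, 10]
5 → replaces 6 → [1, 3, 5, 10]
Four tails, so the longest non-decreasing subsequence has length 4 (e.g. 4, 11, 12, 13).

4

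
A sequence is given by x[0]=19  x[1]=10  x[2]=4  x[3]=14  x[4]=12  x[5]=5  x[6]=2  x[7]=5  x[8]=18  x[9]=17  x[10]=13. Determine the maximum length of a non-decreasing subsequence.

4

Track the smallest tail for each achievable length (allowing ties):
19 → extends → [19]
10 → replaces 19 → [10]
4 → replaces 10 → [4]
14 → extends → [4, 14]
12 → replaces 14 → [4, 12]
5 → replaces 12 → [4, 5]
2 → replaces 4 → [2, 5]
5 → extends → [2, 5, 5]
18 → extends → [2, 5, 5, 18]
17 → replaces 18 → [2, 5, 5, 17]
13 → replaces 17 → [2, 5, 5, 13]
Four tails, so the longest non-decreasing subsequence has length 4 (e.g. 4, 5, 5, 18).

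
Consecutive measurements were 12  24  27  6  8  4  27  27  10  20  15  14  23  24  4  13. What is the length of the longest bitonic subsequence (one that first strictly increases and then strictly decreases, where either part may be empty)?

inc[i] = longest strictly increasing subsequence ending at i; dec[i] = longest strictly decreasing subsequence starting at i:
i:      1  2  3  4  5  6  7  8  9 10 11 12 13 14 15 16
a[i]:  12 24 27  6  8  4 27 27 10 20 15 14 23 24  4 13
inc:    1  2  3  1  2  1  3  3  3  4  4  4  5  6  1  4
dec:    3  5  5  2  2  1  5  5  2  4  3  2  2  2  1  1
Best peak at i=3 (value 27): inc=3, dec=5, length 3+5−1 = 7.

7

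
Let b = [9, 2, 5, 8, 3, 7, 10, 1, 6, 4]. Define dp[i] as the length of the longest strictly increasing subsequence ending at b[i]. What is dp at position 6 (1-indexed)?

dp[i] = 1 + max{dp[j] : j<i, b[j]<b[i]} (or 1 if no such j):
i:      1  2  3  4  5  6  7  8  9 10
b[i]:   9  2  5  8  3  7 10  1  6  4
dp:     1  1  2  3  2  3  4  1  3  3
At index 6 the value is 3.

3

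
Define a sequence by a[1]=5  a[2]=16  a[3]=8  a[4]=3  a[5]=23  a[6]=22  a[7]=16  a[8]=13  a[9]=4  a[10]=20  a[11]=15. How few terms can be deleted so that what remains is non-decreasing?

7

Fewest deletions = n − (longest non-decreasing subsequence).
i:      1  2  3  4  5  6  7  8  9 10 11
a[i]:   5 16  8  3 23 22 16 13  4 20 15
dp:     1  2  2  1  3  3  3  3  2  4  4
max dp = 4, so deletions = 11 − 4 = 7.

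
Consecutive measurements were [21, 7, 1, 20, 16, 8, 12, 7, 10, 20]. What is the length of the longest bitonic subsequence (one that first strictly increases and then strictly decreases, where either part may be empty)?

inc[i] = longest strictly increasing subsequence ending at i; dec[i] = longest strictly decreasing subsequence starting at i:
i:      1  2  3  4  5  6  7  8  9 10
a[i]:  21  7  1 20 16  8 12  7 10 20
inc:    1  1  1  2  2  2  3  2  3  4
dec:    5  2  1  4  3  2  2  1  1  1
Best peak at i=1 (value 21): inc=1, dec=5, length 1+5−1 = 5.

5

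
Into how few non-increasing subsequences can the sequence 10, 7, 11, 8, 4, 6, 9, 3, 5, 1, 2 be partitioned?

3

Place each on the leftmost legal pile:
10 → new pile 1 (tops now [10])
7 → pile 1 (tops now [7])
11 → new pile 2 (tops now [7, 11])
8 → pile 2 (tops now [7, 8])
4 → pile 1 (tops now [4, 8])
6 → pile 2 (tops now [4, 6])
9 → new pile 3 (tops now [4, 6, 9])
3 → pile 1 (tops now [3, 6, 9])
5 → pile 2 (tops now [3, 5, 9])
1 → pile 1 (tops now [1, 5, 9])
2 → pile 2 (tops now [1, 2, 9])
Three piles.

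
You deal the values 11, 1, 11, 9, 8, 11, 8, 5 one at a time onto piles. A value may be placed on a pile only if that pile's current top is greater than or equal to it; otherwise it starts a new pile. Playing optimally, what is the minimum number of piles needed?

3

The minimum number of non-increasing subsequences covering a sequence equals the length of its longest strictly increasing subsequence.
LIS length is 3 (e.g. 1, 9, 11), so 3 piles are needed.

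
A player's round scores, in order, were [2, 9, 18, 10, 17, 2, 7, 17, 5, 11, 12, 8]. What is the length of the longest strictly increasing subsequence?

Let dp[i] be the length of the longest such subsequence ending at index i:
i:      1  2  3  4  5  6  7  8  9 10 11 12
a[i]:   2  9 18 10 17  2  7 17  5 11 12  8
dp:     1  2  3  3  4  1  2  4  2  4  5  3
Maximum dp value is 5.

5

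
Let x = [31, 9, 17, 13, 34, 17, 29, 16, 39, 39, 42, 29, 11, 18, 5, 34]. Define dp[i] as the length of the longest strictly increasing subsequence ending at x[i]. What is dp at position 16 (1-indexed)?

dp[i] = 1 + max{dp[j] : j<i, x[j]<x[i]} (or 1 if no such j):
i:      1  2  3  4  5  6  7  8  9 10 11 12 13 14 15 16
x[i]:  31  9 17 13 34 17 29 16 39 39 42 29 11 18  5 34
dp:     1  1  2  2  3  3  4  3  5  5  6  4  2  4  1  5
At index 16 the value is 5.

5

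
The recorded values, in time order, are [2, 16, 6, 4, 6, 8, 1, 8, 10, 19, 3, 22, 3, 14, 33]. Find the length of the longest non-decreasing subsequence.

Track the smallest tail for each achievable length (allowing ties):
2 → extends → [2]
16 → extends → [2, 16]
6 → replaces 16 → [2, 6]
4 → replaces 6 → [2, 4]
6 → extends → [2, 4, 6]
8 → extends → [2, 4, 6, 8]
1 → replaces 2 → [1, 4, 6, 8]
8 → extends → [1, 4, 6, 8, 8]
10 → extends → [1, 4, 6, 8, 8, 10]
19 → extends → [1, 4, 6, 8, 8, 10, 19]
3 → replaces 4 → [1, 3, 6, 8, 8, 10, 19]
22 → extends → [1, 3, 6, 8, 8, 10, 19, 22]
3 → replaces 6 → [1, 3, 3, 8, 8, 10, 19, 22]
14 → replaces 19 → [1, 3, 3, 8, 8, 10, 14, 22]
33 → extends → [1, 3, 3, 8, 8, 10, 14, 22, 33]
Nine tails, so the longest non-decreasing subsequence has length 9 (e.g. 2, 6, 6, 8, 8, 10, 19, 22, 33).

9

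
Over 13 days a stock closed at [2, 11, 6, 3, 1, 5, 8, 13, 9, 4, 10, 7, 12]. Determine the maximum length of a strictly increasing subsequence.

7

Track the smallest tail for each achievable length (strict):
2 → extends → [2]
11 → extends → [2, 11]
6 → replaces 11 → [2, 6]
3 → replaces 6 → [2, 3]
1 → replaces 2 → [1, 3]
5 → extends → [1, 3, 5]
8 → extends → [1, 3, 5, 8]
13 → extends → [1, 3, 5, 8, 13]
9 → replaces 13 → [1, 3, 5, 8, 9]
4 → replaces 5 → [1, 3, 4, 8, 9]
10 → extends → [1, 3, 4, 8, 9, 10]
7 → replaces 8 → [1, 3, 4, 7, 9, 10]
12 → extends → [1, 3, 4, 7, 9, 10, 12]
Seven tails, so the longest strictly increasing subsequence has length 7 (e.g. 2, 3, 5, 8, 9, 10, 12).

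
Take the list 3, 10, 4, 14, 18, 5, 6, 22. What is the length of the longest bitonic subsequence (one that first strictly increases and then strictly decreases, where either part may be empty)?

inc[i] = longest strictly increasing subsequence ending at i; dec[i] = longest strictly decreasing subsequence starting at i:
i:      1  2  3  4  5  6  7  8
a[i]:   3 10  4 14 18  5  6 22
inc:    1  2  2  3  4  3  4  5
dec:    1  2  1  2  2  1  1  1
Best peak at i=5 (value 18): inc=4, dec=2, length 4+2−1 = 5.

5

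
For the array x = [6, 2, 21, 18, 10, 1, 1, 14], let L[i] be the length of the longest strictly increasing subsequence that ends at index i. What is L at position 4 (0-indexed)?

dp[i] = 1 + max{dp[j] : j<i, x[j]<x[i]} (or 1 if no such j):
i:      0  1  2  3  4  5  6  7
x[i]:   6  2 21 18 10  1  1 14
dp:     1  1  2  2  2  1  1  3
At index 4 the value is 2.

2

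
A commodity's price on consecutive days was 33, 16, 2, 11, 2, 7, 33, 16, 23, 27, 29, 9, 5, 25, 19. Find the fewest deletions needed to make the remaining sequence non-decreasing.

Fewest deletions = n − (longest non-decreasing subsequence).
i:      1  2  3  4  5  6  7  8  9 10 11 12 13 14 15
a[i]:  33 16  2 11  2  7 33 16 23 27 29  9  5 25 19
dp:     1  1  1  2  2  3  4  4  5  6  7  4  3  6  5
max dp = 7, so deletions = 15 − 7 = 8.

8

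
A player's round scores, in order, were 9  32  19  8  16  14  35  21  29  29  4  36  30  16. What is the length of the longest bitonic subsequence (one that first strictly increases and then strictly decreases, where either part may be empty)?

inc[i] = longest strictly increasing subsequence ending at i; dec[i] = longest strictly decreasing subsequence starting at i:
i:      1  2  3  4  5  6  7  8  9 10 11 12 13 14
a[i]:   9 32 19  8 16 14 35 21 29 29  4 36 30 16
inc:    1  2  2  1  2  2  3  3  4  4  1  5  5  3
dec:    3  5  4  2  3  2  3  2  2  2  1  3  2  1
Best peak at i=12 (value 36): inc=5, dec=3, length 5+3−1 = 7.

7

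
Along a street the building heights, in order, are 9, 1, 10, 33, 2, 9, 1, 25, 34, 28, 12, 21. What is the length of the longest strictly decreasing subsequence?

Negate each value so 'decreasing' becomes 'increasing', then run patience tails on the negated sequence:
-9 → extends → [-9]
-1 → extends → [-9, -1]
-10 → replaces -9 → [-10, -1]
-33 → replaces -10 → [-33, -1]
-2 → replaces -1 → [-33, -2]
-9 → replaces -2 → [-33, -9]
-1 → extends → [-33, -9, -1]
-25 → replaces -9 → [-33, -25, -1]
-34 → replaces -33 → [-34, -25, -1]
-28 → replaces -25 → [-34, -28, -1]
-12 → replaces -1 → [-34, -28, -12]
-21 → replaces -12 → [-34, -28, -21]
Three tails, so the longest strictly decreasing subsequence of the original has length 3.

3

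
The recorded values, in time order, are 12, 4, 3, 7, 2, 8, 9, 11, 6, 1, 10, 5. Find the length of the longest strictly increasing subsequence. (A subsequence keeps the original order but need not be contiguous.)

Let dp[i] be the length of the longest such subsequence ending at index i:
i:      1  2  3  4  5  6  7  8  9 10 11 12
a[i]:  12  4  3  7  2  8  9 11  6  1 10  5
dp:     1  1  1  2  1  3  4  5  2  1  5  2
Maximum dp value is 5.

5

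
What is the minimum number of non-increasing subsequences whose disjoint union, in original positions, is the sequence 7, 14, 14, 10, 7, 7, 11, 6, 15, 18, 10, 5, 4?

Place each on the leftmost legal pile:
7 → new pile 1 (tops now [7])
14 → new pile 2 (tops now [7, 14])
14 → pile 2 (tops now [7, 14])
10 → pile 2 (tops now [7, 10])
7 → pile 1 (tops now [7, 10])
7 → pile 1 (tops now [7, 10])
11 → new pile 3 (tops now [7, 10, 11])
6 → pile 1 (tops now [6, 10, 11])
15 → new pile 4 (tops now [6, 10, 11, 15])
18 → new pile 5 (tops now [6, 10, 11, 15, 18])
10 → pile 2 (tops now [6, 10, 11, 15, 18])
5 → pile 1 (tops now [5, 10, 11, 15, 18])
4 → pile 1 (tops now [4, 10, 11, 15, 18])
Five piles.

5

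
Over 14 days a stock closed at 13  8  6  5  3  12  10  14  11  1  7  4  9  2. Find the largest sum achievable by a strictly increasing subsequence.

Let S[i] be the best sum of a strictly increasing subsequence ending at i:
i:      1  2  3  4  5  6  7  8  9 10 11 12 13 14
a[i]:  13  8  6  5  3 12 10 14 11  1  7  4  9  2
S:     13  8  6  5  3 20 18 34 29  1 13  7 22  3
Maximum is 34 (e.g. 8 + 12 + 14).

34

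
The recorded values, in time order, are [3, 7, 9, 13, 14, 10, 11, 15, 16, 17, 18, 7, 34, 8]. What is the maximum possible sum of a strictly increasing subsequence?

146

Let S[i] be the best sum of a strictly increasing subsequence ending at i:
i:       1   2   3   4   5   6   7   8   9  10  11  12  13  14
a[i]:    3   7   9  13  14  10  11  15  16  17  18   7  34   8
S:       3  10  19  32  46  29  40  61  77  94 112  10 146  18
Maximum is 146 (e.g. 3 + 7 + 9 + 13 + 14 + 15 + 16 + 17 + 18 + 34).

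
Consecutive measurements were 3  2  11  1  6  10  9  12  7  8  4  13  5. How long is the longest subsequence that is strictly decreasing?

Let dp[i] be the longest strictly decreasing subsequence ending at i:
i:      1  2  3  4  5  6  7  8  9 10 11 12 13
a[i]:   3  2 11  1  6 10  9 12  7  8  4 13  5
dp:     1  2  1  3  2  2  3  1  4  4  5  1  5
Maximum is 5.

5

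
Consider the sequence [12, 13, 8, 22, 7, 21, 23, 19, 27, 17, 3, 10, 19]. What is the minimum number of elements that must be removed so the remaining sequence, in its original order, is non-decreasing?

Fewest deletions = n − (longest non-decreasing subsequence).
Patience tails:
12 → extends → [12]
13 → extends → [12, 13]
8 → replaces 12 → [8, 13]
22 → extends → [8, 13, 22]
7 → replaces 8 → [7, 13, 22]
21 → replaces 22 → [7, 13, 21]
23 → extends → [7, 13, 21, 23]
19 → replaces 21 → [7, 13, 19, 23]
27 → extends → [7, 13, 19, 23, 27]
17 → replaces 19 → [7, 13, 17, 23, 27]
3 → replaces 7 → [3, 13, 17, 23, 27]
10 → replaces 13 → [3, 10, 17, 23, 27]
19 → replaces 23 → [3, 10, 17, 19, 27]
Longest non-decreasing subsequence has length 5, so deletions = 13 − 5 = 8.

8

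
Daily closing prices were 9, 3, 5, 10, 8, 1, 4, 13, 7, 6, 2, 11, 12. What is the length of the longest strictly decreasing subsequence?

Negate each value so 'decreasing' becomes 'increasing', then run patience tails on the negated sequence:
-9 → extends → [-9]
-3 → extends → [-9, -3]
-5 → replaces -3 → [-9, -5]
-10 → replaces -9 → [-10, -5]
-8 → replaces -5 → [-10, -8]
-1 → extends → [-10, -8, -1]
-4 → replaces -1 → [-10, -8, -4]
-13 → replaces -10 → [-13, -8, -4]
-7 → replaces -4 → [-13, -8, -7]
-6 → extends → [-13, -8, -7, -6]
-2 → extends → [-13, -8, -7, -6, -2]
-11 → replaces -8 → [-13, -11, -7, -6, -2]
-12 → replaces -11 → [-13, -12, -7, -6, -2]
Five tails, so the longest strictly decreasing subsequence of the original has length 5.

5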